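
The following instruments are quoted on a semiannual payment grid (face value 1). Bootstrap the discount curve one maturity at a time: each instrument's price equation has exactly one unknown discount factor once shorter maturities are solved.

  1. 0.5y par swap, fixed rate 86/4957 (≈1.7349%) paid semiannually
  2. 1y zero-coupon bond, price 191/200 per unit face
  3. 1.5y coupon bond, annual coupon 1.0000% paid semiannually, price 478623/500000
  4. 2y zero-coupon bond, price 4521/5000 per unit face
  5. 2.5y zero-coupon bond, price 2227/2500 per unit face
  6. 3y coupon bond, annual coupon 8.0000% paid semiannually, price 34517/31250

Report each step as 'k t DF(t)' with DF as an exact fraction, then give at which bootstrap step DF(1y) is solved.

step 1 [0.5y] swap r/2=43/4957: DF=(1 − 43/4957·(0))/(1+43/4957) = 4957/5000 ≈ 0.991400
step 2 [1y] zero: DF = P = 191/200 ≈ 0.955000
step 3 [1.5y] bond c/2=1/200: DF=(478623/500000 − 1/200·(0.991400+0.955000))/(1+1/200) = 2357/2500 ≈ 0.942800
step 4 [2y] zero: DF = P = 4521/5000 ≈ 0.904200
step 5 [2.5y] zero: DF = P = 2227/2500 ≈ 0.890800
step 6 [3y] bond c/2=1/25: DF=(34517/31250 − 1/25·(0.991400+0.955000+0.942800+0.904200+0.890800))/(1+1/25) = 8819/10000 ≈ 0.881900

1 1/2 4957/5000
2 1 191/200
3 3/2 2357/2500
4 2 4521/5000
5 5/2 2227/2500
6 3 8819/10000
DF(1y) is solved at step 2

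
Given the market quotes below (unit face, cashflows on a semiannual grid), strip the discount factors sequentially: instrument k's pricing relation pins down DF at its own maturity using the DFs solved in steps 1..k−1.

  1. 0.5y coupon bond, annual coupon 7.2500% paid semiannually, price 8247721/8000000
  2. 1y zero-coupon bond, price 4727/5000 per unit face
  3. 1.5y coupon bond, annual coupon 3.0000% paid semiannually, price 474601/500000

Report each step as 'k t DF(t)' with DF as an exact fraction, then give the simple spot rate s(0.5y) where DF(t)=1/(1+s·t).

1 1/2 9949/10000
2 1 4727/5000
3 3/2 1813/2000
s(0.5y) = (1/(9949/10000) − 1)/(1/2) = 102/9949 ≈ 1.0252%

step 1 [0.5y] bond c/2=29/800: DF=(8247721/8000000 − 29/800·(0))/(1+29/800) = 9949/10000 ≈ 0.994900
step 2 [1y] zero: DF = P = 4727/5000 ≈ 0.945400
step 3 [1.5y] bond c/2=3/200: DF=(474601/500000 − 3/200·(0.994900+0.945400))/(1+3/200) = 1813/2000 ≈ 0.906500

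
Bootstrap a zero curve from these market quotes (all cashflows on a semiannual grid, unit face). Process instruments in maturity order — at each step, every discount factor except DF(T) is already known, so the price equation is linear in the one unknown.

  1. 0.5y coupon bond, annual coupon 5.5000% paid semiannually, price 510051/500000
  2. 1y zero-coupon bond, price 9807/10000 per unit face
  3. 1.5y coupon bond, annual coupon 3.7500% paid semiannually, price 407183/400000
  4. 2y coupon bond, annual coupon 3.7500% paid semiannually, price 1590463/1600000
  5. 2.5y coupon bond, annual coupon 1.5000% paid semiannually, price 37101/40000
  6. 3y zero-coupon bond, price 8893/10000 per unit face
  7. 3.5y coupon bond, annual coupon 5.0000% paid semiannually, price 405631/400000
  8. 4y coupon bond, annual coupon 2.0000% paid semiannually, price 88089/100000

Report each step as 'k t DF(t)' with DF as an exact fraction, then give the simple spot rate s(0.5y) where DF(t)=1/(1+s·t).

step 1 [0.5y] bond c/2=11/400: DF=(510051/500000 − 11/400·(0))/(1+11/400) = 1241/1250 ≈ 0.992800
step 2 [1y] zero: DF = P = 9807/10000 ≈ 0.980700
step 3 [1.5y] bond c/2=3/160: DF=(407183/400000 − 3/160·(0.992800+0.980700))/(1+3/160) = 9629/10000 ≈ 0.962900
step 4 [2y] bond c/2=3/160: DF=(1590463/1600000 − 3/160·(0.992800+0.980700+0.962900))/(1+3/160) = 9217/10000 ≈ 0.921700
step 5 [2.5y] bond c/2=3/400: DF=(37101/40000 − 3/400·(0.992800+0.980700+0.962900+0.921700))/(1+3/400) = 8919/10000 ≈ 0.891900
step 6 [3y] zero: DF = P = 8893/10000 ≈ 0.889300
step 7 [3.5y] bond c/2=1/40: DF=(405631/400000 − 1/40·(0.992800+0.980700+0.962900+0.921700+0.891900+0.889300))/(1+1/40) = 4259/5000 ≈ 0.851800
step 8 [4y] bond c/2=1/100: DF=(88089/100000 − 1/100·(0.992800+0.980700+0.962900+0.921700+0.891900+0.889300+0.851800))/(1+1/100) = 8079/10000 ≈ 0.807900

1 1/2 1241/1250
2 1 9807/10000
3 3/2 9629/10000
4 2 9217/10000
5 5/2 8919/10000
6 3 8893/10000
7 7/2 4259/5000
8 4 8079/10000
s(0.5y) = (1/(1241/1250) − 1)/(1/2) = 18/1241 ≈ 1.4504%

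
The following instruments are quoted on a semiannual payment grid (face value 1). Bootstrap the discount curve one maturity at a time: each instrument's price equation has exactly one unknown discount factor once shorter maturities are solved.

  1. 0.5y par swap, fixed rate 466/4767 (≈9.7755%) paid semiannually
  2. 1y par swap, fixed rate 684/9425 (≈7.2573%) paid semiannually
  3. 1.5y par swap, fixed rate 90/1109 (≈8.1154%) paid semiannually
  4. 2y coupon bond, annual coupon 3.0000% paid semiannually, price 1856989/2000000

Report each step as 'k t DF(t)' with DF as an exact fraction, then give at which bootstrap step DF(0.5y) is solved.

step 1 [0.5y] swap r/2=233/4767: DF=(1 − 233/4767·(0))/(1+233/4767) = 4767/5000 ≈ 0.953400
step 2 [1y] swap r/2=342/9425: DF=(1 − 342/9425·(0.953400))/(1+342/9425) = 2329/2500 ≈ 0.931600
step 3 [1.5y] swap r/2=45/1109: DF=(1 − 45/1109·(0.953400+0.931600))/(1+45/1109) = 71/80 ≈ 0.887500
step 4 [2y] bond c/2=3/200: DF=(1856989/2000000 − 3/200·(0.953400+0.931600+0.887500))/(1+3/200) = 4369/5000 ≈ 0.873800

1 1/2 4767/5000
2 1 2329/2500
3 3/2 71/80
4 2 4369/5000
DF(0.5y) is solved at step 1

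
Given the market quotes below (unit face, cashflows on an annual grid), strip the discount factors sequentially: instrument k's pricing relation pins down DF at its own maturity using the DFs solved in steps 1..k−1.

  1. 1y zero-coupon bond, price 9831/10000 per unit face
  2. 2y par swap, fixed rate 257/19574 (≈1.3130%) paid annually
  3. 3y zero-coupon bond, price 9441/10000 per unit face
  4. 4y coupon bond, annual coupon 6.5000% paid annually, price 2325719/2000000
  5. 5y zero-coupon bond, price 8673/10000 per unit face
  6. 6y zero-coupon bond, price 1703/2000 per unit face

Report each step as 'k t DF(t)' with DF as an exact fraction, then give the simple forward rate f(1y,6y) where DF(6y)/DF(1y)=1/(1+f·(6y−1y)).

1 1 9831/10000
2 2 9743/10000
3 3 9441/10000
4 4 2287/2500
5 5 8673/10000
6 6 1703/2000
f(1y,6y) = ((9831/10000)/(1703/2000) − 1)/(5) = 1316/42575 ≈ 3.0910%

step 1 [1y] zero: DF = P = 9831/10000 ≈ 0.983100
step 2 [2y] swap r/1=257/19574: DF=(1 − 257/19574·(0.983100))/(1+257/19574) = 9743/10000 ≈ 0.974300
step 3 [3y] zero: DF = P = 9441/10000 ≈ 0.944100
step 4 [4y] bond c/1=13/200: DF=(2325719/2000000 − 13/200·(0.983100+0.974300+0.944100))/(1+13/200) = 2287/2500 ≈ 0.914800
step 5 [5y] zero: DF = P = 8673/10000 ≈ 0.867300
step 6 [6y] zero: DF = P = 1703/2000 ≈ 0.851500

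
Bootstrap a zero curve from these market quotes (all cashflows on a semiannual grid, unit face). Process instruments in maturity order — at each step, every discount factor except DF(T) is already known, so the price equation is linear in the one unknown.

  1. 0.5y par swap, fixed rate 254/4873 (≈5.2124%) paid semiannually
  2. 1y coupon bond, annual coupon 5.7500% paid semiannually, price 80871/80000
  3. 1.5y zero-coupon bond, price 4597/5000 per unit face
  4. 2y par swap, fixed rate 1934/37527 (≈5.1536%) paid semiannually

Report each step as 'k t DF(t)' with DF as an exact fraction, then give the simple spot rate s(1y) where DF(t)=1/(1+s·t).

step 1 [0.5y] swap r/2=127/4873: DF=(1 − 127/4873·(0))/(1+127/4873) = 4873/5000 ≈ 0.974600
step 2 [1y] bond c/2=23/800: DF=(80871/80000 − 23/800·(0.974600))/(1+23/800) = 4777/5000 ≈ 0.955400
step 3 [1.5y] zero: DF = P = 4597/5000 ≈ 0.919400
step 4 [2y] swap r/2=967/37527: DF=(1 − 967/37527·(0.974600+0.955400+0.919400))/(1+967/37527) = 9033/10000 ≈ 0.903300

1 1/2 4873/5000
2 1 4777/5000
3 3/2 4597/5000
4 2 9033/10000
s(1y) = (1/(4777/5000) − 1)/(1) = 223/4777 ≈ 4.6682%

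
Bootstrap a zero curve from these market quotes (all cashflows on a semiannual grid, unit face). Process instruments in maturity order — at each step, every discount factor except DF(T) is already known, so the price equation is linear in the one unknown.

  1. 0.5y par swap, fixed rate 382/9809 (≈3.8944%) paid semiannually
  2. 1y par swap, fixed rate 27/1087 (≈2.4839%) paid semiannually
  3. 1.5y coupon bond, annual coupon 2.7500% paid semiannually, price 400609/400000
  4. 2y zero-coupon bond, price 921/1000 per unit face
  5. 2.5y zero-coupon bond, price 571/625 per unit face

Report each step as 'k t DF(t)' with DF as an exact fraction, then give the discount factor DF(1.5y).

1 1/2 9809/10000
2 1 9757/10000
3 3/2 4807/5000
4 2 921/1000
5 5/2 571/625
DF(1.5y) = 4807/5000 ≈ 0.961400

step 1 [0.5y] swap r/2=191/9809: DF=(1 − 191/9809·(0))/(1+191/9809) = 9809/10000 ≈ 0.980900
step 2 [1y] swap r/2=27/2174: DF=(1 − 27/2174·(0.980900))/(1+27/2174) = 9757/10000 ≈ 0.975700
step 3 [1.5y] bond c/2=11/800: DF=(400609/400000 − 11/800·(0.980900+0.975700))/(1+11/800) = 4807/5000 ≈ 0.961400
step 4 [2y] zero: DF = P = 921/1000 ≈ 0.921000
step 5 [2.5y] zero: DF = P = 571/625 ≈ 0.913600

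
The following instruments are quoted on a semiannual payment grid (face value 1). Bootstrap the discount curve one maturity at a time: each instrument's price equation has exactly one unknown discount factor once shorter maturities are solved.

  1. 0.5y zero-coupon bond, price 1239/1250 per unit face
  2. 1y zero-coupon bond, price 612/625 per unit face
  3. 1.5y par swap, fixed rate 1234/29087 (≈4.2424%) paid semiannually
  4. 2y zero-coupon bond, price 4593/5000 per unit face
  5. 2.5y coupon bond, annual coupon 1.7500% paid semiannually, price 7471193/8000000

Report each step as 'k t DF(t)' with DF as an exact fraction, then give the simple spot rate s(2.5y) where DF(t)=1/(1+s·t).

1 1/2 1239/1250
2 1 612/625
3 3/2 9383/10000
4 2 4593/5000
5 5/2 4463/5000
s(2.5y) = (1/(4463/5000) − 1)/(5/2) = 1074/22315 ≈ 4.8129%

step 1 [0.5y] zero: DF = P = 1239/1250 ≈ 0.991200
step 2 [1y] zero: DF = P = 612/625 ≈ 0.979200
step 3 [1.5y] swap r/2=617/29087: DF=(1 − 617/29087·(0.991200+0.979200))/(1+617/29087) = 9383/10000 ≈ 0.938300
step 4 [2y] zero: DF = P = 4593/5000 ≈ 0.918600
step 5 [2.5y] bond c/2=7/800: DF=(7471193/8000000 − 7/800·(0.991200+0.979200+0.938300+0.918600))/(1+7/800) = 4463/5000 ≈ 0.892600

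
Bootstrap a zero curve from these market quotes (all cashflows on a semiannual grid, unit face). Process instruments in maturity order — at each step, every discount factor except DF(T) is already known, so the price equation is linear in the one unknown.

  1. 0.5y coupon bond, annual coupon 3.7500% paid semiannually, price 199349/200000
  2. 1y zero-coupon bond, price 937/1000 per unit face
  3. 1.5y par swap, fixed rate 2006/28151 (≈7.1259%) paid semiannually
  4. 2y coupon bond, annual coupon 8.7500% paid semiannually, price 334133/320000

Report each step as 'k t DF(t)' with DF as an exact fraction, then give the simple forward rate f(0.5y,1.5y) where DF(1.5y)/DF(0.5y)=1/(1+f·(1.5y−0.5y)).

step 1 [0.5y] bond c/2=3/160: DF=(199349/200000 − 3/160·(0))/(1+3/160) = 1223/1250 ≈ 0.978400
step 2 [1y] zero: DF = P = 937/1000 ≈ 0.937000
step 3 [1.5y] swap r/2=1003/28151: DF=(1 − 1003/28151·(0.978400+0.937000))/(1+1003/28151) = 8997/10000 ≈ 0.899700
step 4 [2y] bond c/2=7/160: DF=(334133/320000 − 7/160·(0.978400+0.937000+0.899700))/(1+7/160) = 1103/1250 ≈ 0.882400

1 1/2 1223/1250
2 1 937/1000
3 3/2 8997/10000
4 2 1103/1250
f(0.5y,1.5y) = ((1223/1250)/(8997/10000) − 1)/(1) = 787/8997 ≈ 8.7474%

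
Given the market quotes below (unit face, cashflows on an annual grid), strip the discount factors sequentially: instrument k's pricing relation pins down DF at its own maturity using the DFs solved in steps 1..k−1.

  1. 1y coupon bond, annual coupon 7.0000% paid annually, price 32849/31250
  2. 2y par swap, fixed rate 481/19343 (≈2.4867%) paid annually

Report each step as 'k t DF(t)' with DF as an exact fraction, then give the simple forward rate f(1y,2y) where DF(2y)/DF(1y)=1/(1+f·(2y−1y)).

step 1 [1y] bond c/1=7/100: DF=(32849/31250 − 7/100·(0))/(1+7/100) = 614/625 ≈ 0.982400
step 2 [2y] swap r/1=481/19343: DF=(1 − 481/19343·(0.982400))/(1+481/19343) = 9519/10000 ≈ 0.951900

1 1 614/625
2 2 9519/10000
f(1y,2y) = ((614/625)/(9519/10000) − 1)/(1) = 305/9519 ≈ 3.2041%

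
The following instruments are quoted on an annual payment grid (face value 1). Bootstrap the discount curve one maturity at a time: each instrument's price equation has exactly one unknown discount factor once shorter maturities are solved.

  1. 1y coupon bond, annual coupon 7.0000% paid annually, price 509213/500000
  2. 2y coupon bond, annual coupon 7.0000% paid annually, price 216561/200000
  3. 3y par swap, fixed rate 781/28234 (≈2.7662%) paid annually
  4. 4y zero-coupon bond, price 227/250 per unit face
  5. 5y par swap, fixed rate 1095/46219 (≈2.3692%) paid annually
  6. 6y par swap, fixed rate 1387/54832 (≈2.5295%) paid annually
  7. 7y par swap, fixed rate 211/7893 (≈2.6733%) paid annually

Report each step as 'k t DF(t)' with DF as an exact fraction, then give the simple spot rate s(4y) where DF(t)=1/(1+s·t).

1 1 4759/5000
2 2 9497/10000
3 3 9219/10000
4 4 227/250
5 5 1781/2000
6 6 8613/10000
7 7 1039/1250
s(4y) = (1/(227/250) − 1)/(4) = 23/908 ≈ 2.5330%

step 1 [1y] bond c/1=7/100: DF=(509213/500000 − 7/100·(0))/(1+7/100) = 4759/5000 ≈ 0.951800
step 2 [2y] bond c/1=7/100: DF=(216561/200000 − 7/100·(0.951800))/(1+7/100) = 9497/10000 ≈ 0.949700
step 3 [3y] swap r/1=781/28234: DF=(1 − 781/28234·(0.951800+0.949700))/(1+781/28234) = 9219/10000 ≈ 0.921900
step 4 [4y] zero: DF = P = 227/250 ≈ 0.908000
step 5 [5y] swap r/1=1095/46219: DF=(1 − 1095/46219·(0.951800+0.949700+0.921900+0.908000))/(1+1095/46219) = 1781/2000 ≈ 0.890500
step 6 [6y] swap r/1=1387/54832: DF=(1 − 1387/54832·(0.951800+0.949700+0.921900+0.908000+0.890500))/(1+1387/54832) = 8613/10000 ≈ 0.861300
step 7 [7y] swap r/1=211/7893: DF=(1 − 211/7893·(0.951800+0.949700+0.921900+0.908000+0.890500+0.861300))/(1+211/7893) = 1039/1250 ≈ 0.831200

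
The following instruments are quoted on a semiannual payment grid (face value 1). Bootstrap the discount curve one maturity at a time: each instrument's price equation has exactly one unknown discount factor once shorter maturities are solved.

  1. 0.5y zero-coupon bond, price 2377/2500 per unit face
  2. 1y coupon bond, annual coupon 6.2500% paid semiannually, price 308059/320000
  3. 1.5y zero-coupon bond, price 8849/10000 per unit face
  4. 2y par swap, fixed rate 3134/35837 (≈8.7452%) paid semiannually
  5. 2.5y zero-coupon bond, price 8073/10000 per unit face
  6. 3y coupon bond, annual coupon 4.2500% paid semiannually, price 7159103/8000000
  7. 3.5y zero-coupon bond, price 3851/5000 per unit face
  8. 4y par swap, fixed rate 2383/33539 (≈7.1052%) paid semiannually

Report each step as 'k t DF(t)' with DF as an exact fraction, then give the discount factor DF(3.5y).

1 1/2 2377/2500
2 1 9047/10000
3 3/2 8849/10000
4 2 8433/10000
5 5/2 8073/10000
6 3 7849/10000
7 7/2 3851/5000
8 4 7617/10000
DF(3.5y) = 3851/5000 ≈ 0.770200

step 1 [0.5y] zero: DF = P = 2377/2500 ≈ 0.950800
step 2 [1y] bond c/2=1/32: DF=(308059/320000 − 1/32·(0.950800))/(1+1/32) = 9047/10000 ≈ 0.904700
step 3 [1.5y] zero: DF = P = 8849/10000 ≈ 0.884900
step 4 [2y] swap r/2=1567/35837: DF=(1 − 1567/35837·(0.950800+0.904700+0.884900))/(1+1567/35837) = 8433/10000 ≈ 0.843300
step 5 [2.5y] zero: DF = P = 8073/10000 ≈ 0.807300
step 6 [3y] bond c/2=17/800: DF=(7159103/8000000 − 17/800·(0.950800+0.904700+0.884900+0.843300+0.807300))/(1+17/800) = 7849/10000 ≈ 0.784900
step 7 [3.5y] zero: DF = P = 3851/5000 ≈ 0.770200
step 8 [4y] swap r/2=2383/67078: DF=(1 − 2383/67078·(0.950800+0.904700+0.884900+0.843300+0.807300+0.784900+0.770200))/(1+2383/67078) = 7617/10000 ≈ 0.761700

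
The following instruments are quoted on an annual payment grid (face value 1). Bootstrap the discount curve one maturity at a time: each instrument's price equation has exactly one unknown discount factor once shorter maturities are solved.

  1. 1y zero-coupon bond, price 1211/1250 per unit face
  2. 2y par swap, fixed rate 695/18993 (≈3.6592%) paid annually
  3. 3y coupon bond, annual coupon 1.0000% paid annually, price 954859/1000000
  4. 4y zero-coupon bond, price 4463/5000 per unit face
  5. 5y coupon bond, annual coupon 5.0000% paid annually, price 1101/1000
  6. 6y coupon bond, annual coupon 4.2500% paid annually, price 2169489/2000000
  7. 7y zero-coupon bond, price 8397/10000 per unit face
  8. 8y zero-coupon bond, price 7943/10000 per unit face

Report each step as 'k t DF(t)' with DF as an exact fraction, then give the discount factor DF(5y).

step 1 [1y] zero: DF = P = 1211/1250 ≈ 0.968800
step 2 [2y] swap r/1=695/18993: DF=(1 − 695/18993·(0.968800))/(1+695/18993) = 1861/2000 ≈ 0.930500
step 3 [3y] bond c/1=1/100: DF=(954859/1000000 − 1/100·(0.968800+0.930500))/(1+1/100) = 4633/5000 ≈ 0.926600
step 4 [4y] zero: DF = P = 4463/5000 ≈ 0.892600
step 5 [5y] bond c/1=1/20: DF=(1101/1000 − 1/20·(0.968800+0.930500+0.926600+0.892600))/(1+1/20) = 1743/2000 ≈ 0.871500
step 6 [6y] bond c/1=17/400: DF=(2169489/2000000 − 17/400·(0.968800+0.930500+0.926600+0.892600+0.871500))/(1+17/400) = 4267/5000 ≈ 0.853400
step 7 [7y] zero: DF = P = 8397/10000 ≈ 0.839700
step 8 [8y] zero: DF = P = 7943/10000 ≈ 0.794300

1 1 1211/1250
2 2 1861/2000
3 3 4633/5000
4 4 4463/5000
5 5 1743/2000
6 6 4267/5000
7 7 8397/10000
8 8 7943/10000
DF(5y) = 1743/2000 ≈ 0.871500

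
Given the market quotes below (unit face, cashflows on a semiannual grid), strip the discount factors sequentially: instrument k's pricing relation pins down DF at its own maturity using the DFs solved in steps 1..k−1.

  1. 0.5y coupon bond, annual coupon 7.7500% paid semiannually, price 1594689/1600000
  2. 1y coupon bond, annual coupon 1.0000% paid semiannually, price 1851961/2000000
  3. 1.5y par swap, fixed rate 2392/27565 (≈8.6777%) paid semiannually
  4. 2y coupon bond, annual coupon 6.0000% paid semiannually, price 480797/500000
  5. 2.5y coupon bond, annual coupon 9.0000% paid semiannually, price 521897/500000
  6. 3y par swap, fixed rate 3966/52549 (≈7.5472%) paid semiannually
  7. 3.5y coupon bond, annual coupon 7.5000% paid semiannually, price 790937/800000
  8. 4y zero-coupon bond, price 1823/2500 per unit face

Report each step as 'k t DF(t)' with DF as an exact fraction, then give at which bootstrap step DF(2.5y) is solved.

step 1 [0.5y] bond c/2=31/800: DF=(1594689/1600000 − 31/800·(0))/(1+31/800) = 1919/2000 ≈ 0.959500
step 2 [1y] bond c/2=1/200: DF=(1851961/2000000 − 1/200·(0.959500))/(1+1/200) = 4583/5000 ≈ 0.916600
step 3 [1.5y] swap r/2=1196/27565: DF=(1 − 1196/27565·(0.959500+0.916600))/(1+1196/27565) = 2201/2500 ≈ 0.880400
step 4 [2y] bond c/2=3/100: DF=(480797/500000 − 3/100·(0.959500+0.916600+0.880400))/(1+3/100) = 8533/10000 ≈ 0.853300
step 5 [2.5y] bond c/2=9/200: DF=(521897/500000 − 9/200·(0.959500+0.916600+0.880400+0.853300))/(1+9/200) = 4217/5000 ≈ 0.843400
step 6 [3y] swap r/2=1983/52549: DF=(1 − 1983/52549·(0.959500+0.916600+0.880400+0.853300+0.843400))/(1+1983/52549) = 8017/10000 ≈ 0.801700
step 7 [3.5y] bond c/2=3/80: DF=(790937/800000 − 3/80·(0.959500+0.916600+0.880400+0.853300+0.843400+0.801700))/(1+3/80) = 763/1000 ≈ 0.763000
step 8 [4y] zero: DF = P = 1823/2500 ≈ 0.729200

1 1/2 1919/2000
2 1 4583/5000
3 3/2 2201/2500
4 2 8533/10000
5 5/2 4217/5000
6 3 8017/10000
7 7/2 763/1000
8 4 1823/2500
DF(2.5y) is solved at step 5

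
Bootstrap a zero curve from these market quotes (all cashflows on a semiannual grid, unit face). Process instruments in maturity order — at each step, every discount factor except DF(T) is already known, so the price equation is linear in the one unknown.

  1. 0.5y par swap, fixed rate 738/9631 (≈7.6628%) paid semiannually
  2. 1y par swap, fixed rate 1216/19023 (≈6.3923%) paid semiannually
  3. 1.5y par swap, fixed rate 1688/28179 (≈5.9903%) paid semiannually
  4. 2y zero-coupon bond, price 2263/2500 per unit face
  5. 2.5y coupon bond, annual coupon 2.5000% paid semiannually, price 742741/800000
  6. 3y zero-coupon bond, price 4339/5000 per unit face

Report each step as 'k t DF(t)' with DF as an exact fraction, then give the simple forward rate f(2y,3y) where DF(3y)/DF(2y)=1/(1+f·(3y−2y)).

step 1 [0.5y] swap r/2=369/9631: DF=(1 − 369/9631·(0))/(1+369/9631) = 9631/10000 ≈ 0.963100
step 2 [1y] swap r/2=608/19023: DF=(1 − 608/19023·(0.963100))/(1+608/19023) = 587/625 ≈ 0.939200
step 3 [1.5y] swap r/2=844/28179: DF=(1 − 844/28179·(0.963100+0.939200))/(1+844/28179) = 2289/2500 ≈ 0.915600
step 4 [2y] zero: DF = P = 2263/2500 ≈ 0.905200
step 5 [2.5y] bond c/2=1/80: DF=(742741/800000 − 1/80·(0.963100+0.939200+0.915600+0.905200))/(1+1/80) = 871/1000 ≈ 0.871000
step 6 [3y] zero: DF = P = 4339/5000 ≈ 0.867800

1 1/2 9631/10000
2 1 587/625
3 3/2 2289/2500
4 2 2263/2500
5 5/2 871/1000
6 3 4339/5000
f(2y,3y) = ((2263/2500)/(4339/5000) − 1)/(1) = 187/4339 ≈ 4.3097%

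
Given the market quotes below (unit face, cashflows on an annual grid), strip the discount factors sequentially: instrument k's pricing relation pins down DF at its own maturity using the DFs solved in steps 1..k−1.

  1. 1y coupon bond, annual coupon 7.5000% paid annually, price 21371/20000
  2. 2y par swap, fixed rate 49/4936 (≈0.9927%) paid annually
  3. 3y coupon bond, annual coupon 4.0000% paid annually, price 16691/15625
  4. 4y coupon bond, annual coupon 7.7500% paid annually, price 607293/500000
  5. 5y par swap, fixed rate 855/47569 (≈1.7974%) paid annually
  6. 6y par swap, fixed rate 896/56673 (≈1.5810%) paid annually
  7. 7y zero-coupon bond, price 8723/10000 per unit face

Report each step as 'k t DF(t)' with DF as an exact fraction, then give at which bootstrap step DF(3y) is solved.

1 1 497/500
2 2 2451/2500
3 3 1189/1250
4 4 573/625
5 5 1829/2000
6 6 569/625
7 7 8723/10000
DF(3y) is solved at step 3

step 1 [1y] bond c/1=3/40: DF=(21371/20000 − 3/40·(0))/(1+3/40) = 497/500 ≈ 0.994000
step 2 [2y] swap r/1=49/4936: DF=(1 − 49/4936·(0.994000))/(1+49/4936) = 2451/2500 ≈ 0.980400
step 3 [3y] bond c/1=1/25: DF=(16691/15625 − 1/25·(0.994000+0.980400))/(1+1/25) = 1189/1250 ≈ 0.951200
step 4 [4y] bond c/1=31/400: DF=(607293/500000 − 31/400·(0.994000+0.980400+0.951200))/(1+31/400) = 573/625 ≈ 0.916800
step 5 [5y] swap r/1=855/47569: DF=(1 − 855/47569·(0.994000+0.980400+0.951200+0.916800))/(1+855/47569) = 1829/2000 ≈ 0.914500
step 6 [6y] swap r/1=896/56673: DF=(1 − 896/56673·(0.994000+0.980400+0.951200+0.916800+0.914500))/(1+896/56673) = 569/625 ≈ 0.910400
step 7 [7y] zero: DF = P = 8723/10000 ≈ 0.872300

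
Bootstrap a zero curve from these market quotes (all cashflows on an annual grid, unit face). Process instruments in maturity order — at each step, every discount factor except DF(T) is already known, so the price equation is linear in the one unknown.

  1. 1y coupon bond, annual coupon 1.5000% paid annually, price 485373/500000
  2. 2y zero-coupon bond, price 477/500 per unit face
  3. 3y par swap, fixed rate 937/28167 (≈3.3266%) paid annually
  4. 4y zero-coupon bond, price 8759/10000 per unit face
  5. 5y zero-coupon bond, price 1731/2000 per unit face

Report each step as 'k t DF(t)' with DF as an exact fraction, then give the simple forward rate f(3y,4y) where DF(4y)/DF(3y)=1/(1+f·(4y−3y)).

step 1 [1y] bond c/1=3/200: DF=(485373/500000 − 3/200·(0))/(1+3/200) = 2391/2500 ≈ 0.956400
step 2 [2y] zero: DF = P = 477/500 ≈ 0.954000
step 3 [3y] swap r/1=937/28167: DF=(1 − 937/28167·(0.956400+0.954000))/(1+937/28167) = 9063/10000 ≈ 0.906300
step 4 [4y] zero: DF = P = 8759/10000 ≈ 0.875900
step 5 [5y] zero: DF = P = 1731/2000 ≈ 0.865500

1 1 2391/2500
2 2 477/500
3 3 9063/10000
4 4 8759/10000
5 5 1731/2000
f(3y,4y) = ((9063/10000)/(8759/10000) − 1)/(1) = 16/461 ≈ 3.4707%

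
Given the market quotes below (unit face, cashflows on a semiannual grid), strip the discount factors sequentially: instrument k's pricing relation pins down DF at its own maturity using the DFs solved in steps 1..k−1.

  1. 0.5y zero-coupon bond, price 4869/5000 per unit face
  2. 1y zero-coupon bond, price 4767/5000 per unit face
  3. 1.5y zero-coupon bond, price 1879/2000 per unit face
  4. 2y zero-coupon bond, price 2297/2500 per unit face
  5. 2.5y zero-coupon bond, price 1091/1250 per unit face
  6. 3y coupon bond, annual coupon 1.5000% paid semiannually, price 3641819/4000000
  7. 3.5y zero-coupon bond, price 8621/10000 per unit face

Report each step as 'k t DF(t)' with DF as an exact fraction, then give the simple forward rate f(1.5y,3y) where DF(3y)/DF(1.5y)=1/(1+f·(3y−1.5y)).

1 1/2 4869/5000
2 1 4767/5000
3 3/2 1879/2000
4 2 2297/2500
5 5/2 1091/1250
6 3 869/1000
7 7/2 8621/10000
f(1.5y,3y) = ((1879/2000)/(869/1000) − 1)/(3/2) = 47/869 ≈ 5.4085%

step 1 [0.5y] zero: DF = P = 4869/5000 ≈ 0.973800
step 2 [1y] zero: DF = P = 4767/5000 ≈ 0.953400
step 3 [1.5y] zero: DF = P = 1879/2000 ≈ 0.939500
step 4 [2y] zero: DF = P = 2297/2500 ≈ 0.918800
step 5 [2.5y] zero: DF = P = 1091/1250 ≈ 0.872800
step 6 [3y] bond c/2=3/400: DF=(3641819/4000000 − 3/400·(0.973800+0.953400+0.939500+0.918800+0.872800))/(1+3/400) = 869/1000 ≈ 0.869000
step 7 [3.5y] zero: DF = P = 8621/10000 ≈ 0.862100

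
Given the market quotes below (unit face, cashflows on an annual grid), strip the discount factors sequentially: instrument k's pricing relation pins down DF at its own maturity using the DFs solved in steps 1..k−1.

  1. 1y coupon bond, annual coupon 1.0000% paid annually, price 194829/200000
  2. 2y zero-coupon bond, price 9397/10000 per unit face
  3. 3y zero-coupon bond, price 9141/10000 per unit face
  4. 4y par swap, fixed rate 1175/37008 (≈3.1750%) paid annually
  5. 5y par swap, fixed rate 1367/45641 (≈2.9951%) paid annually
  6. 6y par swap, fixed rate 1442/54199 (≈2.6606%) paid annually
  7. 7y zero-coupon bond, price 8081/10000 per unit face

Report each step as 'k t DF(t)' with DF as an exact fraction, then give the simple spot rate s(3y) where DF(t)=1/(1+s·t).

1 1 1929/2000
2 2 9397/10000
3 3 9141/10000
4 4 353/400
5 5 8633/10000
6 6 4279/5000
7 7 8081/10000
s(3y) = (1/(9141/10000) − 1)/(3) = 859/27423 ≈ 3.1324%

step 1 [1y] bond c/1=1/100: DF=(194829/200000 − 1/100·(0))/(1+1/100) = 1929/2000 ≈ 0.964500
step 2 [2y] zero: DF = P = 9397/10000 ≈ 0.939700
step 3 [3y] zero: DF = P = 9141/10000 ≈ 0.914100
step 4 [4y] swap r/1=1175/37008: DF=(1 − 1175/37008·(0.964500+0.939700+0.914100))/(1+1175/37008) = 353/400 ≈ 0.882500
step 5 [5y] swap r/1=1367/45641: DF=(1 − 1367/45641·(0.964500+0.939700+0.914100+0.882500))/(1+1367/45641) = 8633/10000 ≈ 0.863300
step 6 [6y] swap r/1=1442/54199: DF=(1 − 1442/54199·(0.964500+0.939700+0.914100+0.882500+0.863300))/(1+1442/54199) = 4279/5000 ≈ 0.855800
step 7 [7y] zero: DF = P = 8081/10000 ≈ 0.808100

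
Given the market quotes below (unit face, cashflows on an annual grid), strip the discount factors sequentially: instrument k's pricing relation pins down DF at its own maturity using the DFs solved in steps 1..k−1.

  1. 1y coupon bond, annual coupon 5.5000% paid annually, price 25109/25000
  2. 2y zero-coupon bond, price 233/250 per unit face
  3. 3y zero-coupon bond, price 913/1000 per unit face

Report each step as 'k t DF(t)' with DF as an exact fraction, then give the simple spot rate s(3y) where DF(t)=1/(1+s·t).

1 1 119/125
2 2 233/250
3 3 913/1000
s(3y) = (1/(913/1000) − 1)/(3) = 29/913 ≈ 3.1763%

step 1 [1y] bond c/1=11/200: DF=(25109/25000 − 11/200·(0))/(1+11/200) = 119/125 ≈ 0.952000
step 2 [2y] zero: DF = P = 233/250 ≈ 0.932000
step 3 [3y] zero: DF = P = 913/1000 ≈ 0.913000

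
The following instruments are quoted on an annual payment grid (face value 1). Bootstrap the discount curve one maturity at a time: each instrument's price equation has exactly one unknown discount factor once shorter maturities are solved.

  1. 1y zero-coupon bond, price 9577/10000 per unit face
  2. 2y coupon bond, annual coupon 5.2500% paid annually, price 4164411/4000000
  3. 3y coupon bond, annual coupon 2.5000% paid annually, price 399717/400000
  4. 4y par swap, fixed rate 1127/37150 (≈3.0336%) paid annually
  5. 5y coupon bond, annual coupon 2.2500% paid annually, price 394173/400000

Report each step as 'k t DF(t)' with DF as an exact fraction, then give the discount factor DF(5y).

step 1 [1y] zero: DF = P = 9577/10000 ≈ 0.957700
step 2 [2y] bond c/1=21/400: DF=(4164411/4000000 − 21/400·(0.957700))/(1+21/400) = 4707/5000 ≈ 0.941400
step 3 [3y] bond c/1=1/40: DF=(399717/400000 − 1/40·(0.957700+0.941400))/(1+1/40) = 4643/5000 ≈ 0.928600
step 4 [4y] swap r/1=1127/37150: DF=(1 − 1127/37150·(0.957700+0.941400+0.928600))/(1+1127/37150) = 8873/10000 ≈ 0.887300
step 5 [5y] bond c/1=9/400: DF=(394173/400000 − 9/400·(0.957700+0.941400+0.928600+0.887300))/(1+9/400) = 441/500 ≈ 0.882000

1 1 9577/10000
2 2 4707/5000
3 3 4643/5000
4 4 8873/10000
5 5 441/500
DF(5y) = 441/500 ≈ 0.882000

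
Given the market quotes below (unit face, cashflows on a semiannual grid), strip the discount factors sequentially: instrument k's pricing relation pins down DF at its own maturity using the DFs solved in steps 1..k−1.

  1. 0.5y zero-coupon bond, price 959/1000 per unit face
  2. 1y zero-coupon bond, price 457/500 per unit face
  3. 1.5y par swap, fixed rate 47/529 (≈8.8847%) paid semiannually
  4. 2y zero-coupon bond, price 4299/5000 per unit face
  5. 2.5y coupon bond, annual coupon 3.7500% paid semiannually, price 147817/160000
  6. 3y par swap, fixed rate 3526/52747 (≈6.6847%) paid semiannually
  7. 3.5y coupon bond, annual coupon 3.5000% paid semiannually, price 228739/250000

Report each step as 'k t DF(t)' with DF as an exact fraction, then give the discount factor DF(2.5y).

1 1/2 959/1000
2 1 457/500
3 3/2 4389/5000
4 2 4299/5000
5 5/2 2101/2500
6 3 8237/10000
7 7/2 1617/2000
DF(2.5y) = 2101/2500 ≈ 0.840400

step 1 [0.5y] zero: DF = P = 959/1000 ≈ 0.959000
step 2 [1y] zero: DF = P = 457/500 ≈ 0.914000
step 3 [1.5y] swap r/2=47/1058: DF=(1 − 47/1058·(0.959000+0.914000))/(1+47/1058) = 4389/5000 ≈ 0.877800
step 4 [2y] zero: DF = P = 4299/5000 ≈ 0.859800
step 5 [2.5y] bond c/2=3/160: DF=(147817/160000 − 3/160·(0.959000+0.914000+0.877800+0.859800))/(1+3/160) = 2101/2500 ≈ 0.840400
step 6 [3y] swap r/2=1763/52747: DF=(1 − 1763/52747·(0.959000+0.914000+0.877800+0.859800+0.840400))/(1+1763/52747) = 8237/10000 ≈ 0.823700
step 7 [3.5y] bond c/2=7/400: DF=(228739/250000 − 7/400·(0.959000+0.914000+0.877800+0.859800+0.840400+0.823700))/(1+7/400) = 1617/2000 ≈ 0.808500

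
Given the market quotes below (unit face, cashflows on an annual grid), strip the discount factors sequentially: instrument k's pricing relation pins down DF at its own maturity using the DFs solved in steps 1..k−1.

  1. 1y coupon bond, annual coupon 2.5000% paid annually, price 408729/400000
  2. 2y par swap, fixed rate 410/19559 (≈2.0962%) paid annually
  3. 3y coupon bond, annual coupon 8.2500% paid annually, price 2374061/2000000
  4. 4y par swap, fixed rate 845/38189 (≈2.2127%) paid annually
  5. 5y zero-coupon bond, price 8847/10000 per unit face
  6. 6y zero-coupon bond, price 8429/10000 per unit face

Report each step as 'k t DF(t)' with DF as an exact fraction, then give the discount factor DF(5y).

1 1 9969/10000
2 2 959/1000
3 3 379/400
4 4 1831/2000
5 5 8847/10000
6 6 8429/10000
DF(5y) = 8847/10000 ≈ 0.884700

step 1 [1y] bond c/1=1/40: DF=(408729/400000 − 1/40·(0))/(1+1/40) = 9969/10000 ≈ 0.996900
step 2 [2y] swap r/1=410/19559: DF=(1 − 410/19559·(0.996900))/(1+410/19559) = 959/1000 ≈ 0.959000
step 3 [3y] bond c/1=33/400: DF=(2374061/2000000 − 33/400·(0.996900+0.959000))/(1+33/400) = 379/400 ≈ 0.947500
step 4 [4y] swap r/1=845/38189: DF=(1 − 845/38189·(0.996900+0.959000+0.947500))/(1+845/38189) = 1831/2000 ≈ 0.915500
step 5 [5y] zero: DF = P = 8847/10000 ≈ 0.884700
step 6 [6y] zero: DF = P = 8429/10000 ≈ 0.842900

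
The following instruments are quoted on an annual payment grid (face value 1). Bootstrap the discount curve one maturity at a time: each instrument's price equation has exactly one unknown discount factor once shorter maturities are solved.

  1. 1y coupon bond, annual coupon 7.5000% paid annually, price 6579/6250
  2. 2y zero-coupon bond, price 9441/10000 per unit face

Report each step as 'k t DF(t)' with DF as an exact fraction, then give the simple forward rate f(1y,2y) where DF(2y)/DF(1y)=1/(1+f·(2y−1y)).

1 1 612/625
2 2 9441/10000
f(1y,2y) = ((612/625)/(9441/10000) − 1)/(1) = 39/1049 ≈ 3.7178%

step 1 [1y] bond c/1=3/40: DF=(6579/6250 − 3/40·(0))/(1+3/40) = 612/625 ≈ 0.979200
step 2 [2y] zero: DF = P = 9441/10000 ≈ 0.944100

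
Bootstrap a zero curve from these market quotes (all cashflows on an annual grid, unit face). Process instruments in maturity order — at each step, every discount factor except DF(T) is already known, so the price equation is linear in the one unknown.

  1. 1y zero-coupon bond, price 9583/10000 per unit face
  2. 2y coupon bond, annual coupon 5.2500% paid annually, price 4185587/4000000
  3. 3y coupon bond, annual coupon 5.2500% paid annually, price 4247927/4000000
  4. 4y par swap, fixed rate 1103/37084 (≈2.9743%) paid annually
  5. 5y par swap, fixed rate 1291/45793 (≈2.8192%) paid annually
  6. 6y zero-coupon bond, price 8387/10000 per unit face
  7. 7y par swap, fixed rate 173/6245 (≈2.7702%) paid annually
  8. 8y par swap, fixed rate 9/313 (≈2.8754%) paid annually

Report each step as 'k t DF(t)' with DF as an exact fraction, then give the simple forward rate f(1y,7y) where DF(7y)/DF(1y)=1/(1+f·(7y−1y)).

1 1 9583/10000
2 2 1183/1250
3 3 457/500
4 4 8897/10000
5 5 8709/10000
6 6 8387/10000
7 7 827/1000
8 8 319/400
f(1y,7y) = ((9583/10000)/(827/1000) − 1)/(6) = 1313/49620 ≈ 2.6461%

step 1 [1y] zero: DF = P = 9583/10000 ≈ 0.958300
step 2 [2y] bond c/1=21/400: DF=(4185587/4000000 − 21/400·(0.958300))/(1+21/400) = 1183/1250 ≈ 0.946400
step 3 [3y] bond c/1=21/400: DF=(4247927/4000000 − 21/400·(0.958300+0.946400))/(1+21/400) = 457/500 ≈ 0.914000
step 4 [4y] swap r/1=1103/37084: DF=(1 − 1103/37084·(0.958300+0.946400+0.914000))/(1+1103/37084) = 8897/10000 ≈ 0.889700
step 5 [5y] swap r/1=1291/45793: DF=(1 − 1291/45793·(0.958300+0.946400+0.914000+0.889700))/(1+1291/45793) = 8709/10000 ≈ 0.870900
step 6 [6y] zero: DF = P = 8387/10000 ≈ 0.838700
step 7 [7y] swap r/1=173/6245: DF=(1 − 173/6245·(0.958300+0.946400+0.914000+0.889700+0.870900+0.838700))/(1+173/6245) = 827/1000 ≈ 0.827000
step 8 [8y] swap r/1=9/313: DF=(1 − 9/313·(0.958300+0.946400+0.914000+0.889700+0.870900+0.838700+0.827000))/(1+9/313) = 319/400 ≈ 0.797500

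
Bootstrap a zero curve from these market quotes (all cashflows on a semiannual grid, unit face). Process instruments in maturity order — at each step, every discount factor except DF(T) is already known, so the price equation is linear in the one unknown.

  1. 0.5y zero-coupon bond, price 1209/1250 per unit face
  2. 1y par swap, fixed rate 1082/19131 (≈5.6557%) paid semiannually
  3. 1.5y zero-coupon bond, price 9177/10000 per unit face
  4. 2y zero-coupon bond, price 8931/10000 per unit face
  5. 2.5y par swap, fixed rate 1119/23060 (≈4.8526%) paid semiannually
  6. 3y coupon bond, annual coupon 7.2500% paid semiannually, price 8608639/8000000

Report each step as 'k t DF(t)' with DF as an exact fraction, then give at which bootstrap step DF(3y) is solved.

1 1/2 1209/1250
2 1 9459/10000
3 3/2 9177/10000
4 2 8931/10000
5 5/2 8881/10000
6 3 8771/10000
DF(3y) is solved at step 6

step 1 [0.5y] zero: DF = P = 1209/1250 ≈ 0.967200
step 2 [1y] swap r/2=541/19131: DF=(1 − 541/19131·(0.967200))/(1+541/19131) = 9459/10000 ≈ 0.945900
step 3 [1.5y] zero: DF = P = 9177/10000 ≈ 0.917700
step 4 [2y] zero: DF = P = 8931/10000 ≈ 0.893100
step 5 [2.5y] swap r/2=1119/46120: DF=(1 − 1119/46120·(0.967200+0.945900+0.917700+0.893100))/(1+1119/46120) = 8881/10000 ≈ 0.888100
step 6 [3y] bond c/2=29/800: DF=(8608639/8000000 − 29/800·(0.967200+0.945900+0.917700+0.893100+0.888100))/(1+29/800) = 8771/10000 ≈ 0.877100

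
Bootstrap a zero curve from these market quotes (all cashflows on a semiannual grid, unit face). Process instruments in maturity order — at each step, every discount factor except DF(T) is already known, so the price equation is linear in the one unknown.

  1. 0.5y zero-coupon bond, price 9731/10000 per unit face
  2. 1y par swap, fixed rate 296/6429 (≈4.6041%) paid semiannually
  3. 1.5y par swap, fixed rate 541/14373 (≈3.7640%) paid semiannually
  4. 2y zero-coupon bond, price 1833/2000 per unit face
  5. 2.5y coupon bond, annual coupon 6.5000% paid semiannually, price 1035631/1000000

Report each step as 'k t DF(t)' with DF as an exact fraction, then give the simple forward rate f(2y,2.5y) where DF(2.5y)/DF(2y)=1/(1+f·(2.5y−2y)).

step 1 [0.5y] zero: DF = P = 9731/10000 ≈ 0.973100
step 2 [1y] swap r/2=148/6429: DF=(1 − 148/6429·(0.973100))/(1+148/6429) = 2389/2500 ≈ 0.955600
step 3 [1.5y] swap r/2=541/28746: DF=(1 − 541/28746·(0.973100+0.955600))/(1+541/28746) = 9459/10000 ≈ 0.945900
step 4 [2y] zero: DF = P = 1833/2000 ≈ 0.916500
step 5 [2.5y] bond c/2=13/400: DF=(1035631/1000000 − 13/400·(0.973100+0.955600+0.945900+0.916500))/(1+13/400) = 8837/10000 ≈ 0.883700

1 1/2 9731/10000
2 1 2389/2500
3 3/2 9459/10000
4 2 1833/2000
5 5/2 8837/10000
f(2y,2.5y) = ((1833/2000)/(8837/10000) − 1)/(1/2) = 656/8837 ≈ 7.4233%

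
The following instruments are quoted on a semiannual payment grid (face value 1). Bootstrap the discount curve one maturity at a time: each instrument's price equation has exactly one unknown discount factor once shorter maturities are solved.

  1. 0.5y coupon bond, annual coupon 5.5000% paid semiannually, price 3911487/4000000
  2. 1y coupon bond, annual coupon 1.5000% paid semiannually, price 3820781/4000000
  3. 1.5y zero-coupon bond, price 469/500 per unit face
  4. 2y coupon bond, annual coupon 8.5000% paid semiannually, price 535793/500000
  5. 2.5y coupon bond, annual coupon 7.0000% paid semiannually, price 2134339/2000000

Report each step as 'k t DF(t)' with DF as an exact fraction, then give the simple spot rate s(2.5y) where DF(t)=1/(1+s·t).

1 1/2 9517/10000
2 1 941/1000
3 3/2 469/500
4 2 73/80
5 5/2 1809/2000
s(2.5y) = (1/(1809/2000) − 1)/(5/2) = 382/9045 ≈ 4.2233%

step 1 [0.5y] bond c/2=11/400: DF=(3911487/4000000 − 11/400·(0))/(1+11/400) = 9517/10000 ≈ 0.951700
step 2 [1y] bond c/2=3/400: DF=(3820781/4000000 − 3/400·(0.951700))/(1+3/400) = 941/1000 ≈ 0.941000
step 3 [1.5y] zero: DF = P = 469/500 ≈ 0.938000
step 4 [2y] bond c/2=17/400: DF=(535793/500000 − 17/400·(0.951700+0.941000+0.938000))/(1+17/400) = 73/80 ≈ 0.912500
step 5 [2.5y] bond c/2=7/200: DF=(2134339/2000000 − 7/200·(0.951700+0.941000+0.938000+0.912500))/(1+7/200) = 1809/2000 ≈ 0.904500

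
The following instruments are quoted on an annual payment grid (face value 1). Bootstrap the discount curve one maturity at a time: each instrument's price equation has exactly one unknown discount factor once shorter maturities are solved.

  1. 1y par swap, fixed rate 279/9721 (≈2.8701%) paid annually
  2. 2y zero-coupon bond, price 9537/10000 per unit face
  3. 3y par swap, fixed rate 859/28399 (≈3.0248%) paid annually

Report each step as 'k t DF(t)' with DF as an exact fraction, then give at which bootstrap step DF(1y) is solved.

step 1 [1y] swap r/1=279/9721: DF=(1 − 279/9721·(0))/(1+279/9721) = 9721/10000 ≈ 0.972100
step 2 [2y] zero: DF = P = 9537/10000 ≈ 0.953700
step 3 [3y] swap r/1=859/28399: DF=(1 − 859/28399·(0.972100+0.953700))/(1+859/28399) = 9141/10000 ≈ 0.914100

1 1 9721/10000
2 2 9537/10000
3 3 9141/10000
DF(1y) is solved at step 1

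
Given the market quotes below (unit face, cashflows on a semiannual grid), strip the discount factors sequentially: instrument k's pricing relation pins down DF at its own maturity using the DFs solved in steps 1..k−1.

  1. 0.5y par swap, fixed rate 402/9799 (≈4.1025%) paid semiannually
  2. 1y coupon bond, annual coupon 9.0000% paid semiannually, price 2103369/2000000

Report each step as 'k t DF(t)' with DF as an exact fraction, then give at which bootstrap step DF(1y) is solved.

1 1/2 9799/10000
2 1 4821/5000
DF(1y) is solved at step 2

step 1 [0.5y] swap r/2=201/9799: DF=(1 − 201/9799·(0))/(1+201/9799) = 9799/10000 ≈ 0.979900
step 2 [1y] bond c/2=9/200: DF=(2103369/2000000 − 9/200·(0.979900))/(1+9/200) = 4821/5000 ≈ 0.964200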